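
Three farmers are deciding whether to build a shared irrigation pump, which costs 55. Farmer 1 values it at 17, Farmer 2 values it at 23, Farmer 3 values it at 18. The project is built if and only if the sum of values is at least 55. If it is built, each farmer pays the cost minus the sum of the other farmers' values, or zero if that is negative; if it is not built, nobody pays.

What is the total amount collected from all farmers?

49

Total value 58 ≥ cost 55, so it is built.
Farmer 1: others sum to 41; max(0, 55 - 41) = 14.
Farmer 2: others sum to 35; max(0, 55 - 35) = 20.
Farmer 3: others sum to 40; max(0, 55 - 40) = 15.
Total collected = 14 + 20 + 15 = 49.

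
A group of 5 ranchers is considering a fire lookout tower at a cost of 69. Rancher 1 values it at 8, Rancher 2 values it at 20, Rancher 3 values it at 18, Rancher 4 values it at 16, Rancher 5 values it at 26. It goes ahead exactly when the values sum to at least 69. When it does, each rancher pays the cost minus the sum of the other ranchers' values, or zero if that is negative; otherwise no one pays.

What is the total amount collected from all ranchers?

Total value 88 ≥ cost 69, so it is built.
Rancher 1: others sum to 80; max(0, 69 - 80) = 0.
Rancher 2: others sum to 68; max(0, 69 - 68) = 1.
Rancher 3: others sum to 70; max(0, 69 - 70) = 0.
Rancher 4: others sum to 72; max(0, 69 - 72) = 0.
Rancher 5: others sum to 62; max(0, 69 - 62) = 7.
Total collected = 0 + 1 + 0 + 0 + 7 = 8.

8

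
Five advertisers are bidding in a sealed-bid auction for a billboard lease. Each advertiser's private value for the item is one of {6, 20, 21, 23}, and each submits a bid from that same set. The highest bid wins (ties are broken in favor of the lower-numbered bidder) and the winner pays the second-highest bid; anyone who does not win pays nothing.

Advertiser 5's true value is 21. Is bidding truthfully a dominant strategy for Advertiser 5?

Check each profile of the others' bids and compare truth against every alternative bid.
Others bid (6, 6, 6, 6): truth gives 15, best alternative gives 15.
Others bid (6, 6, 6, 20): truth gives 1, best alternative gives 1.
Others bid (6, 6, 20, 6): truth gives 1, best alternative gives 1.
Others bid (6, 6, 20, 20): truth gives 1, best alternative gives 1.
Others bid (6, 20, 6, 6): truth gives 1, best alternative gives 1.
Others bid (6, 20, 6, 20): truth gives 1, best alternative gives 1.
(Remaining 250 profiles checked similarly; truth is weakly best in each.)
In every case the truthful bid is at least as good as any alternative, so it is a dominant strategy.

Yes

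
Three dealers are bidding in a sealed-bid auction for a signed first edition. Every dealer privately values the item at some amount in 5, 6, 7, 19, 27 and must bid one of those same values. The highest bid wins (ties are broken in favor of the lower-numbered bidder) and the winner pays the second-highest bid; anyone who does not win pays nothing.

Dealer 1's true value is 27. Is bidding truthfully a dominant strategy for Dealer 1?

Yes

Check each profile of the others' bids and compare truth against every alternative bid.
Others bid (5, 5): truth gives 22, best alternative gives 22.
Others bid (5, 6): truth gives 21, best alternative gives 21.
Others bid (6, 5): truth gives 21, best alternative gives 21.
Others bid (6, 6): truth gives 21, best alternative gives 21.
Others bid (5, 7): truth gives 20, best alternative gives 20.
Others bid (6, 7): truth gives 20, best alternative gives 20.
(Remaining 19 profiles checked similarly; truth is weakly best in each.)
In every case the truthful bid is at least as good as any alternative, so it is a dominant strategy.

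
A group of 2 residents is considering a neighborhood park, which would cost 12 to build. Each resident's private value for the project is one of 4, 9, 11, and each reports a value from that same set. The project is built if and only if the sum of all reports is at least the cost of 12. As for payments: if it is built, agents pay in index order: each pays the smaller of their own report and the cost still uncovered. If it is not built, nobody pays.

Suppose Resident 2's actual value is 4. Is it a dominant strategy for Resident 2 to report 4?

Check each profile of the others' reports and compare truth against every alternative report.
Others report (4): truth gives 0, best alternative gives -4.
Others report (11): truth gives 3, best alternative gives 3.
Others report (9): truth gives 1, best alternative gives 1.
In every case the truthful report is at least as good as any alternative, so it is a dominant strategy.

Yes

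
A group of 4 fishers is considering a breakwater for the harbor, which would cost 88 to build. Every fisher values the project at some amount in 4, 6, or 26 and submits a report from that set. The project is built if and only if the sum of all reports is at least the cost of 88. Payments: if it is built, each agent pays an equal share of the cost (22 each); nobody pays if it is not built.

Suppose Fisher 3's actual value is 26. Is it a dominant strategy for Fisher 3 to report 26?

Yes

Check each profile of the others' reports and compare truth against every alternative report.
Others report (26, 26, 26): truth gives 4, best alternative gives 0.
Others report (4, 4, 4): truth gives 0, best alternative gives 0.
Others report (4, 4, 6): truth gives 0, best alternative gives 0.
Others report (4, 4, 26): truth gives 0, best alternative gives 0.
Others report (4, 6, 4): truth gives 0, best alternative gives 0.
Others report (4, 6, 6): truth gives 0, best alternative gives 0.
(Remaining 21 profiles checked similarly; truth is weakly best in each.)
In every case the truthful report is at least as good as any alternative, so it is a dominant strategy.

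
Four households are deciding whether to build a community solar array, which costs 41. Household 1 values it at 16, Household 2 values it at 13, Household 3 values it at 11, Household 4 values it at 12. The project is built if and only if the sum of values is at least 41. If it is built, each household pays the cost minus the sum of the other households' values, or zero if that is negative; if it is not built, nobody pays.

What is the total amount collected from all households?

Total value 52 ≥ cost 41, so it is built.
Household 1: others sum to 36; max(0, 41 - 36) = 5.
Household 2: others sum to 39; max(0, 41 - 39) = 2.
Household 3: others sum to 41; max(0, 41 - 41) = 0.
Household 4: others sum to 40; max(0, 41 - 40) = 1.
Total collected = 5 + 2 + 0 + 1 = 8.

8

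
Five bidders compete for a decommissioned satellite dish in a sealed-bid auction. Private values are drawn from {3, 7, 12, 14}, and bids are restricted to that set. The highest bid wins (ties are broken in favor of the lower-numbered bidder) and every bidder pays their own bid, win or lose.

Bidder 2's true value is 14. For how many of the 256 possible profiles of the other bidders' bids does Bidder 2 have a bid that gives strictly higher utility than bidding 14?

118

Others bid (3, 3, 3, 3): truth gives 0; bid 7 gives 7 > 0. Violating.
Others bid (3, 3, 3, 7): truth gives 0; bid 7 gives 7 > 0. Violating.
Others bid (3, 3, 3, 12): truth gives 0; bid 12 gives 2 > 0. Violating.
Others bid (3, 3, 7, 3): truth gives 0; bid 7 gives 7 > 0. Violating.
Others bid (3, 3, 3, 14): truth gives 0; no alternative beats it.
Others bid (3, 3, 7, 14): truth gives 0; no alternative beats it.
(Checking all 256 profiles: 118 have a profitable deviation, 138 do not.)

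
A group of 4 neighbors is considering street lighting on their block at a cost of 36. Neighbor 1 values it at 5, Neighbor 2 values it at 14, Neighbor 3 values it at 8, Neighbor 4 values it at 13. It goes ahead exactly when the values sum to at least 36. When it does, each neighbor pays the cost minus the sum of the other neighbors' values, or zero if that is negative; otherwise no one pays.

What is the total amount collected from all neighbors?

24

Total value 40 ≥ cost 36, so it is built.
Neighbor 1: others sum to 35; max(0, 36 - 35) = 1.
Neighbor 2: others sum to 26; max(0, 36 - 26) = 10.
Neighbor 3: others sum to 32; max(0, 36 - 32) = 4.
Neighbor 4: others sum to 27; max(0, 36 - 27) = 9.
Total collected = 1 + 10 + 4 + 9 = 24.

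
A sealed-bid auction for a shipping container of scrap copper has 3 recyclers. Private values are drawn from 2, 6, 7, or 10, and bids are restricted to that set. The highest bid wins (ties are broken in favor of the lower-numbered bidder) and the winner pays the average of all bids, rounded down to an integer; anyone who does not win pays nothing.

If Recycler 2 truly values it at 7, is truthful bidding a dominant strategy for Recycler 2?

No

Consider the case where Recycler 1 bids 2 and Recycler 3 bids 6.
Truthful bid 7: wins, pays 5, utility 7 - 5 = 2.
Bid 6 instead: wins, pays 4, utility 7 - 4 = 3.
Since 3 > 2, bidding 6 is strictly better here, so truthful bidding is not dominant.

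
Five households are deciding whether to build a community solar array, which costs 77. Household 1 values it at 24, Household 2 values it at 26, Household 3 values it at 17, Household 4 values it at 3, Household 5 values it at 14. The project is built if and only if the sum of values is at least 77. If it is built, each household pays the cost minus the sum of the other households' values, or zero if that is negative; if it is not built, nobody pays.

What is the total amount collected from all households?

Total value 84 ≥ cost 77, so it is built.
Household 1: others sum to 60; max(0, 77 - 60) = 17.
Household 2: others sum to 58; max(0, 77 - 58) = 19.
Household 3: others sum to 67; max(0, 77 - 67) = 10.
Household 4: others sum to 81; max(0, 77 - 81) = 0.
Household 5: others sum to 70; max(0, 77 - 70) = 7.
Total collected = 17 + 19 + 10 + 0 + 7 = 53.

53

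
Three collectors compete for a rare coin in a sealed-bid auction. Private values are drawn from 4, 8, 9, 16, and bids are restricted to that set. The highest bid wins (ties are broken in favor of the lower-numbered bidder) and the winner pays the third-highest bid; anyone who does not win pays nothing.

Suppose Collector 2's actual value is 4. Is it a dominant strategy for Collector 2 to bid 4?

Yes

Check each profile of the others' bids and compare truth against every alternative bid.
Others bid (4, 4): truth gives 0, best alternative gives 0.
Others bid (4, 8): truth gives 0, best alternative gives 0.
Others bid (4, 9): truth gives 0, best alternative gives 0.
Others bid (4, 16): truth gives 0, best alternative gives 0.
Others bid (8, 4): truth gives 0, best alternative gives 0.
Others bid (8, 8): truth gives 0, best alternative gives 0.
(Remaining 10 profiles checked similarly; truth is weakly best in each.)
In every case the truthful bid is at least as good as any alternative, so it is a dominant strategy.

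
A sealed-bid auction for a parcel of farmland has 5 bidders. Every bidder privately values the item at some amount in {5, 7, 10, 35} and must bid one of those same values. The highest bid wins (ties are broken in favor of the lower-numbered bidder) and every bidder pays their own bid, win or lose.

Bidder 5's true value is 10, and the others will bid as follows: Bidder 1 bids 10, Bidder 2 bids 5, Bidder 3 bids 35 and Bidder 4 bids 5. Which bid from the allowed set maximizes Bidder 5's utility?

Bid 5: loses but pays 5, utility -5.
Bid 7: loses but pays 7, utility -7.
Bid 10: loses but pays 10, utility -10.
Bid 35: loses but pays 35, utility -35.
The best choice is 5 with utility -5.

5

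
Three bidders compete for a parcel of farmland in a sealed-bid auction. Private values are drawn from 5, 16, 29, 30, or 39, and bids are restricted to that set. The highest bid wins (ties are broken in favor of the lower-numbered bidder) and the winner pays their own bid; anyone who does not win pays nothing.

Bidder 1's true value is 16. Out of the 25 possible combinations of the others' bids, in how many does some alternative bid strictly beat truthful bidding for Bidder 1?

1

Others bid (5, 5): truth gives 0; bid 5 gives 11 > 0. Violating.
Others bid (5, 16): truth gives 0; no alternative beats it.
Others bid (5, 29): truth gives 0; no alternative beats it.
(Checking all 25 profiles: 1 has a profitable deviation, 24 do not.)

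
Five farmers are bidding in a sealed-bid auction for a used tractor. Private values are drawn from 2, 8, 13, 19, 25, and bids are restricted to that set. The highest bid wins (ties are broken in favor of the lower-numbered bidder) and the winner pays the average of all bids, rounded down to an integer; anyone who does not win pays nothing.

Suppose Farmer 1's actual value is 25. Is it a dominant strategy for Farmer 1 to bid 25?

No

Consider the case where Farmer 2 bids 2, Farmer 3 bids 2, Farmer 4 bids 2 and Farmer 5 bids 2.
Truthful bid 25: wins, pays 6, utility 25 - 6 = 19.
Bid 2 instead: wins, pays 2, utility 25 - 2 = 23.
Since 23 > 19, bidding 2 is strictly better here, so truthful bidding is not dominant.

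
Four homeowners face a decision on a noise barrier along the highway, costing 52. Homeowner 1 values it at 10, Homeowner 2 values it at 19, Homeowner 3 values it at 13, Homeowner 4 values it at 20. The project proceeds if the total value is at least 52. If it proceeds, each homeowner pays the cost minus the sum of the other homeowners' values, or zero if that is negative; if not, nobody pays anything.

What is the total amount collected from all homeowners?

22

Total value 62 ≥ cost 52, so it is built.
Homeowner 1: others sum to 52; max(0, 52 - 52) = 0.
Homeowner 2: others sum to 43; max(0, 52 - 43) = 9.
Homeowner 3: others sum to 49; max(0, 52 - 49) = 3.
Homeowner 4: others sum to 42; max(0, 52 - 42) = 10.
Total collected = 0 + 9 + 3 + 10 = 22.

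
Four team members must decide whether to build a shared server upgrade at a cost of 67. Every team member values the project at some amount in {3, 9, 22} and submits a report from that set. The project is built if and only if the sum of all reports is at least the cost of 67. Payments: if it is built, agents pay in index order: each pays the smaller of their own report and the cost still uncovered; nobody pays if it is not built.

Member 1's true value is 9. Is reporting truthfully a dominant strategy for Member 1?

Consider the case where Member 2 reports 22, Member 3 reports 22 and Member 4 reports 22.
Truthful report 9: project built, pays 9, utility 9 - 9 = 0.
Report 3 instead: project built, pays 3, utility 9 - 3 = 6.
Since 6 > 0, reporting 3 is strictly better here, so truthful reporting is not dominant.

No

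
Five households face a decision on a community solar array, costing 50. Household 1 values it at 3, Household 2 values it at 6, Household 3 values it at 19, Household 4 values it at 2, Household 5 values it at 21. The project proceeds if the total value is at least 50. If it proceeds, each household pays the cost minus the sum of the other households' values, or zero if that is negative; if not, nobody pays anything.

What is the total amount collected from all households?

Total value 51 ≥ cost 50, so it is built.
Household 1: others sum to 48; max(0, 50 - 48) = 2.
Household 2: others sum to 45; max(0, 50 - 45) = 5.
Household 3: others sum to 32; max(0, 50 - 32) = 18.
Household 4: others sum to 49; max(0, 50 - 49) = 1.
Household 5: others sum to 30; max(0, 50 - 30) = 20.
Total collected = 2 + 5 + 18 + 1 + 20 = 46.

46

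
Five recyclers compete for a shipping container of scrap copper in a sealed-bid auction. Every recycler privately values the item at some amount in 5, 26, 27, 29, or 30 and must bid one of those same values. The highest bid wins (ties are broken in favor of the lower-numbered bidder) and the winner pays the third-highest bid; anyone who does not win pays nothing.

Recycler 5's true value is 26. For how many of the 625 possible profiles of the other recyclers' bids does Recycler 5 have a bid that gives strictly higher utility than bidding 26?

12

Others bid (5, 5, 5, 26): truth gives 0; bid 27 gives 21 > 0. Violating.
Others bid (5, 5, 5, 27): truth gives 0; bid 29 gives 21 > 0. Violating.
Others bid (5, 5, 5, 29): truth gives 0; bid 30 gives 21 > 0. Violating.
Others bid (5, 5, 26, 5): truth gives 0; bid 27 gives 21 > 0. Violating.
Others bid (5, 5, 5, 5): truth gives 21; no alternative beats it.
Others bid (5, 5, 5, 30): truth gives 0; no alternative beats it.
(Checking all 625 profiles: 12 have a profitable deviation, 613 do not.)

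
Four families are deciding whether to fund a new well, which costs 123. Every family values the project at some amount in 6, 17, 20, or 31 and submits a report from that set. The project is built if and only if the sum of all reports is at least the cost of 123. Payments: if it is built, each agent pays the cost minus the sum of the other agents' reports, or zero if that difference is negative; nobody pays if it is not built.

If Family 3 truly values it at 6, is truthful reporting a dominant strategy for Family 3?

Check each profile of the others' reports and compare truth against every alternative report.
Others report (6, 6, 6): truth gives 0, best alternative gives 0.
Others report (6, 6, 17): truth gives 0, best alternative gives 0.
Others report (6, 6, 20): truth gives 0, best alternative gives 0.
Others report (6, 6, 31): truth gives 0, best alternative gives 0.
Others report (6, 17, 6): truth gives 0, best alternative gives 0.
Others report (6, 17, 17): truth gives 0, best alternative gives 0.
(Remaining 58 profiles checked similarly; truth is weakly best in each.)
In every case the truthful report is at least as good as any alternative, so it is a dominant strategy.

Yes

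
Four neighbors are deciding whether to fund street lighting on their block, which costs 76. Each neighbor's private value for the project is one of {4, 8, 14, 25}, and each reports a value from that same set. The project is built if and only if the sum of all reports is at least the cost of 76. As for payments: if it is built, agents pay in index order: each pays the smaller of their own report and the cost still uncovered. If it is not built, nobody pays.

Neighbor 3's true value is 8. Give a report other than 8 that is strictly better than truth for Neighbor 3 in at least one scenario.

4

Suppose Neighbor 1 reports 25, Neighbor 2 reports 25 and Neighbor 4 reports 25.
Report 8: project built, pays 8, utility 8 - 8 = 0.
Report 4: project built, pays 4, utility 8 - 4 = 4.
So reporting 4 beats truth here (4 > 0).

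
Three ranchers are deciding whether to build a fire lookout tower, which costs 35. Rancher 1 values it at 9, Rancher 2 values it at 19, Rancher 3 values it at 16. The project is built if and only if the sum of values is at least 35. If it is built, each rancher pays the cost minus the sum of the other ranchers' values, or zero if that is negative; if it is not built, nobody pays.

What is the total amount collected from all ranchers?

17

Total value 44 ≥ cost 35, so it is built.
Rancher 1: others sum to 35; max(0, 35 - 35) = 0.
Rancher 2: others sum to 25; max(0, 35 - 25) = 10.
Rancher 3: others sum to 28; max(0, 35 - 28) = 7.
Total collected = 0 + 10 + 7 = 17.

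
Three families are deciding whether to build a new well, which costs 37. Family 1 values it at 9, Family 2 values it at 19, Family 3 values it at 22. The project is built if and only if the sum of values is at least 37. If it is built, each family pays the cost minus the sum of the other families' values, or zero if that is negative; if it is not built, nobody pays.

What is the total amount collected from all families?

15

Total value 50 ≥ cost 37, so it is built.
Family 1: others sum to 41; max(0, 37 - 41) = 0.
Family 2: others sum to 31; max(0, 37 - 31) = 6.
Family 3: others sum to 28; max(0, 37 - 28) = 9.
Total collected = 0 + 6 + 9 = 15.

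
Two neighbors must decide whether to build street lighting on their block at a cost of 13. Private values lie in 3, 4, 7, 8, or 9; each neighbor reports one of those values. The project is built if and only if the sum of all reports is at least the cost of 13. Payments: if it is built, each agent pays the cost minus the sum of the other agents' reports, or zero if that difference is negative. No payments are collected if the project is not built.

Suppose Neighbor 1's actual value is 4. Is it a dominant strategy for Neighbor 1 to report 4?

Check each profile of the others' reports and compare truth against every alternative report.
Others report (3): truth gives 0, best alternative gives 0.
Others report (4): truth gives 0, best alternative gives 0.
Others report (7): truth gives 0, best alternative gives 0.
Others report (8): truth gives 0, best alternative gives 0.
Others report (9): truth gives 0, best alternative gives 0.
In every case the truthful report is at least as good as any alternative, so it is a dominant strategy.

Yes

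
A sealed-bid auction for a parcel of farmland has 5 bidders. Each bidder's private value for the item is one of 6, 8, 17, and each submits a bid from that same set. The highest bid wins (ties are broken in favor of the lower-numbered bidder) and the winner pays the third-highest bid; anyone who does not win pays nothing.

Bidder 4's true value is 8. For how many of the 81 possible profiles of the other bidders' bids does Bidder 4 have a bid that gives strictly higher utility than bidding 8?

4

Others bid (6, 6, 6, 17): truth gives 0; bid 17 gives 2 > 0. Violating.
Others bid (6, 6, 8, 6): truth gives 0; bid 17 gives 2 > 0. Violating.
Others bid (6, 8, 6, 6): truth gives 0; bid 17 gives 2 > 0. Violating.
Others bid (8, 6, 6, 6): truth gives 0; bid 17 gives 2 > 0. Violating.
Others bid (6, 6, 6, 6): truth gives 2; no alternative beats it.
Others bid (6, 6, 6, 8): truth gives 2; no alternative beats it.
(Checking all 81 profiles: 4 have a profitable deviation, 77 do not.)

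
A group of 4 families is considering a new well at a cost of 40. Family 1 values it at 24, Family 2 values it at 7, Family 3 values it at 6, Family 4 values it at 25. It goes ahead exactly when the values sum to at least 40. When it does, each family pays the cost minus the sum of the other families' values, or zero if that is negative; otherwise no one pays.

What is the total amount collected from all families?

5

Total value 62 ≥ cost 40, so it is built.
Family 1: others sum to 38; max(0, 40 - 38) = 2.
Family 2: others sum to 55; max(0, 40 - 55) = 0.
Family 3: others sum to 56; max(0, 40 - 56) = 0.
Family 4: others sum to 37; max(0, 40 - 37) = 3.
Total collected = 2 + 0 + 0 + 3 = 5.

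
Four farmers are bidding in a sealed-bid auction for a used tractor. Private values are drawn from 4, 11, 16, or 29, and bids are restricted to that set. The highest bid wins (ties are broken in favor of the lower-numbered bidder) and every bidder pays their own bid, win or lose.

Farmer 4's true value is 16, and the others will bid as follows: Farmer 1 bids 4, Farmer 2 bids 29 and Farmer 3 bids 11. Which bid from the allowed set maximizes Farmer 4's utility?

4

Bid 4: loses but pays 4, utility -4.
Bid 11: loses but pays 11, utility -11.
Bid 16: loses but pays 16, utility -16.
Bid 29: loses but pays 29, utility -29.
The best choice is 4 with utility -4.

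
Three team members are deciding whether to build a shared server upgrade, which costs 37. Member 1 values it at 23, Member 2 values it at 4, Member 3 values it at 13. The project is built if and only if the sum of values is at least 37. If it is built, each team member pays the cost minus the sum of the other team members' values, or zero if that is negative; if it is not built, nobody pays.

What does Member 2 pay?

Total value 40 ≥ cost 37, so the project is built.
The other team members' values sum to 36.
Cost minus that sum is 37 - 36 = 1.

1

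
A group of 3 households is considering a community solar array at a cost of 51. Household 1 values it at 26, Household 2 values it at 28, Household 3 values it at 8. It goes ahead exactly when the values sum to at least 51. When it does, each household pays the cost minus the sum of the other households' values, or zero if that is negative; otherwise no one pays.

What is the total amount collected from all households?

32

Total value 62 ≥ cost 51, so it is built.
Household 1: others sum to 36; max(0, 51 - 36) = 15.
Household 2: others sum to 34; max(0, 51 - 34) = 17.
Household 3: others sum to 54; max(0, 51 - 54) = 0.
Total collected = 15 + 17 + 0 = 32.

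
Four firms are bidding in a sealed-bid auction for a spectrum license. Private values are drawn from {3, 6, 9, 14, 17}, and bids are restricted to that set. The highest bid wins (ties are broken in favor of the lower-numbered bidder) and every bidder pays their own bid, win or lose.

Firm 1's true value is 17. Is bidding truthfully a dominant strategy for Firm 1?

No

Consider the case where Firm 2 bids 3, Firm 3 bids 3 and Firm 4 bids 3.
Truthful bid 17: wins, pays 17, utility 17 - 17 = 0.
Bid 3 instead: wins, pays 3, utility 17 - 3 = 14.
Since 14 > 0, bidding 3 is strictly better here, so truthful bidding is not dominant.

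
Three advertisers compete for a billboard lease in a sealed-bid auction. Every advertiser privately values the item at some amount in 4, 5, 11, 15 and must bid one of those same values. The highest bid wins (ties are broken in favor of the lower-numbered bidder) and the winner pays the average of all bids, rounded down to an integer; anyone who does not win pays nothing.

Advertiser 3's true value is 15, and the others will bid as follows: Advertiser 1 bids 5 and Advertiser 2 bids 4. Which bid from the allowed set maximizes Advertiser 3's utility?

11

Bid 4: loses, pays 0, utility 0.
Bid 5: loses, pays 0, utility 0.
Bid 11: wins, pays 6, utility 15 - 6 = 9.
Bid 15: wins, pays 8, utility 15 - 8 = 7.
The best choice is 11 with utility 9.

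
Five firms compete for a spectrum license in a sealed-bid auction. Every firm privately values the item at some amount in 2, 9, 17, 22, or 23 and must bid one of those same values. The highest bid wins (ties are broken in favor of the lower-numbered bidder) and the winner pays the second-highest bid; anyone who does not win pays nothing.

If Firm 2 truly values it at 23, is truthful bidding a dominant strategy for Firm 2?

Check each profile of the others' bids and compare truth against every alternative bid.
Others bid (22, 2, 2, 2): truth gives 1, best alternative gives 0.
Others bid (22, 2, 2, 9): truth gives 1, best alternative gives 0.
Others bid (22, 2, 2, 17): truth gives 1, best alternative gives 0.
Others bid (22, 2, 2, 22): truth gives 1, best alternative gives 0.
Others bid (22, 2, 9, 2): truth gives 1, best alternative gives 0.
Others bid (22, 2, 9, 9): truth gives 1, best alternative gives 0.
(Remaining 619 profiles checked similarly; truth is weakly best in each.)
In every case the truthful bid is at least as good as any alternative, so it is a dominant strategy.

Yes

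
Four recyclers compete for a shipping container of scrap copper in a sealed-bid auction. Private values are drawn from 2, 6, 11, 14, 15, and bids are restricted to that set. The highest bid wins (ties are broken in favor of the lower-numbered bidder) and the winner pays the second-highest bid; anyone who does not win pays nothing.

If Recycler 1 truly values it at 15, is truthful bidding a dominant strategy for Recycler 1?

Yes

Check each profile of the others' bids and compare truth against every alternative bid.
Others bid (2, 2, 2): truth gives 13, best alternative gives 13.
Others bid (2, 2, 6): truth gives 9, best alternative gives 9.
Others bid (2, 6, 2): truth gives 9, best alternative gives 9.
Others bid (2, 6, 6): truth gives 9, best alternative gives 9.
Others bid (6, 2, 2): truth gives 9, best alternative gives 9.
Others bid (6, 2, 6): truth gives 9, best alternative gives 9.
(Remaining 119 profiles checked similarly; truth is weakly best in each.)
In every case the truthful bid is at least as good as any alternative, so it is a dominant strategy.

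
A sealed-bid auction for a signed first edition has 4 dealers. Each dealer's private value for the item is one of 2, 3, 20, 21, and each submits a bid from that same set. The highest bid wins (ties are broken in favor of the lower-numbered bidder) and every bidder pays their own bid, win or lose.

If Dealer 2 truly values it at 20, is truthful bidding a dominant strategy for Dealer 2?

Consider the case where Dealer 1 bids 2, Dealer 3 bids 2 and Dealer 4 bids 2.
Truthful bid 20: wins, pays 20, utility 20 - 20 = 0.
Bid 3 instead: wins, pays 3, utility 20 - 3 = 17.
Since 17 > 0, bidding 3 is strictly better here, so truthful bidding is not dominant.

No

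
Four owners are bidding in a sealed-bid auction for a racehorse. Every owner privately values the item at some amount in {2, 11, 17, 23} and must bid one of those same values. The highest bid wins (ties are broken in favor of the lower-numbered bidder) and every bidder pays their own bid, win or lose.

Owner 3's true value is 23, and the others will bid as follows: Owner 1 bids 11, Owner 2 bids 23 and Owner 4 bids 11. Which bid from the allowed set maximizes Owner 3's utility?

2

Bid 2: loses but pays 2, utility -2.
Bid 11: loses but pays 11, utility -11.
Bid 17: loses but pays 17, utility -17.
Bid 23: loses but pays 23, utility -23.
The best choice is 2 with utility -2.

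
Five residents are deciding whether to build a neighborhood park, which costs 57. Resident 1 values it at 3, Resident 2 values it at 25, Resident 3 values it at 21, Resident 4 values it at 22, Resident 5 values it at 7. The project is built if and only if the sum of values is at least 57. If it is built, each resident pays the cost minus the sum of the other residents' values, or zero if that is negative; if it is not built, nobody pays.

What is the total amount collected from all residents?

5

Total value 78 ≥ cost 57, so it is built.
Resident 1: others sum to 75; max(0, 57 - 75) = 0.
Resident 2: others sum to 53; max(0, 57 - 53) = 4.
Resident 3: others sum to 57; max(0, 57 - 57) = 0.
Resident 4: others sum to 56; max(0, 57 - 56) = 1.
Resident 5: others sum to 71; max(0, 57 - 71) = 0.
Total collected = 0 + 4 + 0 + 1 + 0 = 5.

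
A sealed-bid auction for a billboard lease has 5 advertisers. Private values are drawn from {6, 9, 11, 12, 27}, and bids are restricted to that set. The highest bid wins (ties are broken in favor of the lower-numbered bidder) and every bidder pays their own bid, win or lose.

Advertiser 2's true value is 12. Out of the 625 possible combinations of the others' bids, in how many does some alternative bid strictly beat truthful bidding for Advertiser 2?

487

Others bid (6, 6, 6, 6): truth gives 0; bid 9 gives 3 > 0. Violating.
Others bid (6, 6, 6, 9): truth gives 0; bid 9 gives 3 > 0. Violating.
Others bid (6, 6, 6, 11): truth gives 0; bid 11 gives 1 > 0. Violating.
Others bid (6, 6, 6, 27): truth gives -12; bid 6 gives -6 > -12. Violating.
Others bid (6, 6, 6, 12): truth gives 0; no alternative beats it.
Others bid (6, 6, 9, 12): truth gives 0; no alternative beats it.
(Checking all 625 profiles: 487 have a profitable deviation, 138 do not.)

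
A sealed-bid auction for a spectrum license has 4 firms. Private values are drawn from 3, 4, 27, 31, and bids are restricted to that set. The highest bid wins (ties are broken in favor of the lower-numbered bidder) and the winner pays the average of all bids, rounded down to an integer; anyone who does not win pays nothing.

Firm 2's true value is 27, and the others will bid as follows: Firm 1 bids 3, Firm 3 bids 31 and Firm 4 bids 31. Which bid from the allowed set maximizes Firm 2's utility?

31

Bid 3: loses, pays 0, utility 0.
Bid 4: loses, pays 0, utility 0.
Bid 27: loses, pays 0, utility 0.
Bid 31: wins, pays 24, utility 27 - 24 = 3.
The best choice is 31 with utility 3.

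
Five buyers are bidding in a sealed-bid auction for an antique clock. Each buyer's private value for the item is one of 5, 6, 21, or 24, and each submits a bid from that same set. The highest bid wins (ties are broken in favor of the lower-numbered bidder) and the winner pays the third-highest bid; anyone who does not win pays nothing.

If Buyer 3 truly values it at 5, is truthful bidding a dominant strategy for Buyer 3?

Check each profile of the others' bids and compare truth against every alternative bid.
Others bid (5, 5, 6, 6): truth gives 0, best alternative gives -1.
Others bid (5, 5, 5, 5): truth gives 0, best alternative gives 0.
Others bid (5, 5, 5, 6): truth gives 0, best alternative gives 0.
Others bid (5, 5, 5, 21): truth gives 0, best alternative gives 0.
Others bid (5, 5, 5, 24): truth gives 0, best alternative gives 0.
Others bid (5, 5, 6, 5): truth gives 0, best alternative gives 0.
(Remaining 250 profiles checked similarly; truth is weakly best in each.)
In every case the truthful bid is at least as good as any alternative, so it is a dominant strategy.

Yes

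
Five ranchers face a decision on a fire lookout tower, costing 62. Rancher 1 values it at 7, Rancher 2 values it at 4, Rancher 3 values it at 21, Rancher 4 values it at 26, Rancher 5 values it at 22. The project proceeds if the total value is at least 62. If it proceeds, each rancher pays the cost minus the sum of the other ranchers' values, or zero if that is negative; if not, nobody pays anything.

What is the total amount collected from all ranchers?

15

Total value 80 ≥ cost 62, so it is built.
Rancher 1: others sum to 73; max(0, 62 - 73) = 0.
Rancher 2: others sum to 76; max(0, 62 - 76) = 0.
Rancher 3: others sum to 59; max(0, 62 - 59) = 3.
Rancher 4: others sum to 54; max(0, 62 - 54) = 8.
Rancher 5: others sum to 58; max(0, 62 - 58) = 4.
Total collected = 0 + 0 + 3 + 8 + 4 = 15.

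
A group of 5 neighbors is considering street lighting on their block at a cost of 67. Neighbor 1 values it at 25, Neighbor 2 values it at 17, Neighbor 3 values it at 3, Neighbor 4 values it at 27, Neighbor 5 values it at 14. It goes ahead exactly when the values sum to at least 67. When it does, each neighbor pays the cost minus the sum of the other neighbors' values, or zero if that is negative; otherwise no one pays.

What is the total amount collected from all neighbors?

14

Total value 86 ≥ cost 67, so it is built.
Neighbor 1: others sum to 61; max(0, 67 - 61) = 6.
Neighbor 2: others sum to 69; max(0, 67 - 69) = 0.
Neighbor 3: others sum to 83; max(0, 67 - 83) = 0.
Neighbor 4: others sum to 59; max(0, 67 - 59) = 8.
Neighbor 5: others sum to 72; max(0, 67 - 72) = 0.
Total collected = 6 + 0 + 0 + 8 + 0 = 14.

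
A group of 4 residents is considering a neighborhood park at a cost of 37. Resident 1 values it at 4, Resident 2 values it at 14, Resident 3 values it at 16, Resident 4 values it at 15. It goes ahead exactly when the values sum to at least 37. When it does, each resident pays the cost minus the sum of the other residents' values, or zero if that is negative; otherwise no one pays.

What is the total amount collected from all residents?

9

Total value 49 ≥ cost 37, so it is built.
Resident 1: others sum to 45; max(0, 37 - 45) = 0.
Resident 2: others sum to 35; max(0, 37 - 35) = 2.
Resident 3: others sum to 33; max(0, 37 - 33) = 4.
Resident 4: others sum to 34; max(0, 37 - 34) = 3.
Total collected = 0 + 2 + 4 + 3 = 9.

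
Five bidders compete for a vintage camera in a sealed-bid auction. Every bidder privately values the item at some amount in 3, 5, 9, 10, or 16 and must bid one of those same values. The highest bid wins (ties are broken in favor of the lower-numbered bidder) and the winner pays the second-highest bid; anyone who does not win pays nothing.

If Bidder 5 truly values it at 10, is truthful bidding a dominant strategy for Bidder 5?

Check each profile of the others' bids and compare truth against every alternative bid.
Others bid (3, 3, 3, 3): truth gives 7, best alternative gives 7.
Others bid (3, 3, 3, 5): truth gives 5, best alternative gives 5.
Others bid (3, 3, 5, 3): truth gives 5, best alternative gives 5.
Others bid (3, 3, 5, 5): truth gives 5, best alternative gives 5.
Others bid (3, 5, 3, 3): truth gives 5, best alternative gives 5.
Others bid (3, 5, 3, 5): truth gives 5, best alternative gives 5.
(Remaining 619 profiles checked similarly; truth is weakly best in each.)
In every case the truthful bid is at least as good as any alternative, so it is a dominant strategy.

Yes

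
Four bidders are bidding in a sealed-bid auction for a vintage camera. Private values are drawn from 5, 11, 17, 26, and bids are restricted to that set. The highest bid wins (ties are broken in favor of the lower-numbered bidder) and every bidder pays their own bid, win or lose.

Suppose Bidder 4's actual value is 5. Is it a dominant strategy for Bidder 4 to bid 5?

Check each profile of the others' bids and compare truth against every alternative bid.
Others bid (5, 5, 11): truth gives -5, best alternative gives -11.
Others bid (5, 5, 17): truth gives -5, best alternative gives -11.
Others bid (5, 5, 26): truth gives -5, best alternative gives -11.
Others bid (5, 11, 5): truth gives -5, best alternative gives -11.
Others bid (5, 11, 11): truth gives -5, best alternative gives -11.
Others bid (5, 11, 17): truth gives -5, best alternative gives -11.
(Remaining 58 profiles checked similarly; truth is weakly best in each.)
In every case the truthful bid is at least as good as any alternative, so it is a dominant strategy.

Yes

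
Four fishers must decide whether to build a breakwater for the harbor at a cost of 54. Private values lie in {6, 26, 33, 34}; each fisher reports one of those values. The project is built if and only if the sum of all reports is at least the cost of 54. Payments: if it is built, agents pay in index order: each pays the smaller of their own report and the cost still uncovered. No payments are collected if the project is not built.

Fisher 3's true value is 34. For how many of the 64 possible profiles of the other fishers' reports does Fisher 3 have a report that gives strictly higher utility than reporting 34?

Others report (6, 6, 26): truth gives 0; report 26 gives 8 > 0. Violating.
Others report (6, 6, 33): truth gives 0; report 26 gives 8 > 0. Violating.
Others report (6, 6, 34): truth gives 0; report 26 gives 8 > 0. Violating.
Others report (6, 26, 26): truth gives 12; report 6 gives 28 > 12. Violating.
Others report (6, 6, 6): truth gives 0; no alternative beats it.
Others report (6, 26, 6): truth gives 12; no alternative beats it.
(Checking all 64 profiles: 21 have a profitable deviation, 43 do not.)

21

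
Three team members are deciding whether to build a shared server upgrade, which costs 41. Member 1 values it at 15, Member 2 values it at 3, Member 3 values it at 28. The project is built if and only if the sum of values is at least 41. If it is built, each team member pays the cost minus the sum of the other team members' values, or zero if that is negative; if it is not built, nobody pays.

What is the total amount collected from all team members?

Total value 46 ≥ cost 41, so it is built.
Member 1: others sum to 31; max(0, 41 - 31) = 10.
Member 2: others sum to 43; max(0, 41 - 43) = 0.
Member 3: others sum to 18; max(0, 41 - 18) = 23.
Total collected = 10 + 0 + 23 = 33.

33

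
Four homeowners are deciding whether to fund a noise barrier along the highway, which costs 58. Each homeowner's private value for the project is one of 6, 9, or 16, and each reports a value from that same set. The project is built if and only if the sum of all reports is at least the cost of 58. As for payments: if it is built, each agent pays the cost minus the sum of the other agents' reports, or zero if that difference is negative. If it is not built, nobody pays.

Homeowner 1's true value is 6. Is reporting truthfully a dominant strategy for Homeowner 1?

Check each profile of the others' reports and compare truth against every alternative report.
Others report (6, 6, 6): truth gives 0, best alternative gives 0.
Others report (6, 6, 9): truth gives 0, best alternative gives 0.
Others report (6, 6, 16): truth gives 0, best alternative gives 0.
Others report (6, 9, 6): truth gives 0, best alternative gives 0.
Others report (6, 9, 9): truth gives 0, best alternative gives 0.
Others report (6, 9, 16): truth gives 0, best alternative gives 0.
(Remaining 21 profiles checked similarly; truth is weakly best in each.)
In every case the truthful report is at least as good as any alternative, so it is a dominant strategy.

Yes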